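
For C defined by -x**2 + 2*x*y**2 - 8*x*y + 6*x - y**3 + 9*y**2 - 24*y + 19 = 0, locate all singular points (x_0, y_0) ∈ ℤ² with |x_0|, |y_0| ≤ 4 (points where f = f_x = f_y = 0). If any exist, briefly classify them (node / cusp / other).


Singular points: {(-1, 2)}; classification: node.

Compute partial derivatives:
  f_x = -2*x + 2*y**2 - 8*y + 6.
  f_y = 4*x*y - 8*x - 3*y**2 + 18*y - 24.
Scan x_0 ∈ {−4, ..., 4}. For each x_0, f_y(x_0, y) is a polynomial in y; find its integer roots y ∈ {−4, ..., 4}, then test f_x and f at those candidates.
  x = -4: f_y(-4, y) = -3*y**2 + 2*y + 8; vanishes at y ∈ {2}. (-4, 2): f_x = 6 ≠ 0.
  x = -3: f_y(-3, y) = -3*y**2 + 6*y; vanishes at y ∈ {0, 2}. (-3, 0): f_x = 12 ≠ 0; (-3, 2): f_x = 4 ≠ 0.
  x = -2: f_y(-2, y) = -3*y**2 + 10*y - 8; vanishes at y ∈ {2}. (-2, 2): f_x = 2 ≠ 0.
  x = -1: f_y(-1, y) = -3*y**2 + 14*y - 16; vanishes at y ∈ {2}. (-1, 2): f_x = 0, f = 0 — SINGULAR.
  x = 0: f_y(0, y) = -3*y**2 + 18*y - 24; vanishes at y ∈ {2, 4}. (0, 2): f_x = -2 ≠ 0; (0, 4): f_x = 6 ≠ 0.
  x = 1: f_y(1, y) = -3*y**2 + 22*y - 32; vanishes at y ∈ {2}. (1, 2): f_x = -4 ≠ 0.
  x = 2: f_y(2, y) = -3*y**2 + 26*y - 40; vanishes at y ∈ {2}. (2, 2): f_x = -6 ≠ 0.
  x = 3: f_y(3, y) = -3*y**2 + 30*y - 48; vanishes at y ∈ {2}. (3, 2): f_x = -8 ≠ 0.
  x = 4: f_y(4, y) = -3*y**2 + 34*y - 56; vanishes at y ∈ {2}. (4, 2): f_x = -10 ≠ 0.
Only singular point on the grid: (-1, 2).
Classify: substitute x = -1 + u, y = 2 + v and expand: f = -u**2 + 2*u*v**2 - v**3 + v**2.
No constant or linear terms (consistent with a singular point). Quadratic part: -u**2 + v**2. Cubic part: 2*u*v**2 - v**3.
The quadratic part v**2 - u**2 = (v − u)(v + u) splits into two distinct linear factors, so there are two distinct tangent lines y − 2 = ±(x − -1) — this is a node (ordinary double point).
Classification: node.


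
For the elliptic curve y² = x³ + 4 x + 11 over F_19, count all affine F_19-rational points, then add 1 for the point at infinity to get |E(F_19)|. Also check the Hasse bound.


Affine points = {(0, 7), (0, 12), (1, 4), (1, 15), (5, 2), (5, 17), (6, 2), (6, 17), (8, 2), (8, 17), (9, 4), (9, 15), (10, 5), (10, 14), (12, 1), (12, 18), (15, 8), (15, 11), (18, 5), (18, 14)}; affine count = 20; |E(F_19)| = 21.

Discriminant check: Δ ∝ 4a³ + 27b² = 4·4³ + 27·11² = 4·64 + 27·121 ≡ 8 (mod 19). Nonzero ⇒ E is nonsingular.
For each x ∈ F_19, compute rhs = x³ + 4·x + 11 mod 19, then count y ∈ F_19 with y² ≡ rhs.
  x = 0: rhs = 11, matching y values: 7, 12 (2 points).
  x = 1: rhs = 16, matching y values: 4, 15 (2 points).
  x = 2: rhs = 8, matching y values: none (0 points).
  x = 3: rhs = 12, matching y values: none (0 points).
  x = 4: rhs = 15, matching y values: none (0 points).
  x = 5: rhs = 4, matching y values: 2, 17 (2 points).
  x = 6: rhs = 4, matching y values: 2, 17 (2 points).
  x = 7: rhs = 2, matching y values: none (0 points).
  x = 8: rhs = 4, matching y values: 2, 17 (2 points).
  x = 9: rhs = 16, matching y values: 4, 15 (2 points).
  x = 10: rhs = 6, matching y values: 5, 14 (2 points).
  x = 11: rhs = 18, matching y values: none (0 points).
  x = 12: rhs = 1, matching y values: 1, 18 (2 points).
  x = 13: rhs = 18, matching y values: none (0 points).
  x = 14: rhs = 18, matching y values: none (0 points).
  x = 15: rhs = 7, matching y values: 8, 11 (2 points).
  x = 16: rhs = 10, matching y values: none (0 points).
  x = 17: rhs = 14, matching y values: none (0 points).
  x = 18: rhs = 6, matching y values: 5, 14 (2 points).
Total affine count: 20.
Full point count |E(F_19)| = 20 + 1 = 21.
Hasse bound: |21 − (19+1)| = |1| = 1 ≤ 2√19 ≈ 8.7178 ✓.


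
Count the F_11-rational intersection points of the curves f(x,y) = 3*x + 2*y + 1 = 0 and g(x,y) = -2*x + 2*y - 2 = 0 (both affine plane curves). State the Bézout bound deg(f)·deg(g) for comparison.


Common zeros: {(6, 7)}; count = 1; Bézout bound = 1.

deg(f) = 1, deg(g) = 1, so Bézout bound = 1.
Scan x ∈ F_11. For each x, list the y ∈ F_11 with f(x, y) ≡ 0 and those with g(x, y) ≡ 0 (mod 11); the common zeros in that column are the intersection.
  x = 0: f ≡ 0 at y ∈ {5}; g ≡ 0 at y ∈ {1}; common: ∅.
  x = 1: f ≡ 0 at y ∈ {9}; g ≡ 0 at y ∈ {2}; common: ∅.
  x = 2: f ≡ 0 at y ∈ {2}; g ≡ 0 at y ∈ {3}; common: ∅.
  x = 3: f ≡ 0 at y ∈ {6}; g ≡ 0 at y ∈ {4}; common: ∅.
  x = 4: f ≡ 0 at y ∈ {10}; g ≡ 0 at y ∈ {5}; common: ∅.
  x = 5: f ≡ 0 at y ∈ {3}; g ≡ 0 at y ∈ {6}; common: ∅.
  x = 6: f ≡ 0 at y ∈ {7}; g ≡ 0 at y ∈ {7}; common: {7}.
  x = 7: f ≡ 0 at y ∈ {0}; g ≡ 0 at y ∈ {8}; common: ∅.
  x = 8: f ≡ 0 at y ∈ {4}; g ≡ 0 at y ∈ {9}; common: ∅.
  x = 9: f ≡ 0 at y ∈ {8}; g ≡ 0 at y ∈ {10}; common: ∅.
  x = 10: f ≡ 0 at y ∈ {1}; g ≡ 0 at y ∈ {0}; common: ∅.
Collecting: common zeros = {(6, 7)}, so the count is 1.
Comparison with the Bézout bound: 1 ≤ 1 = deg(f)·deg(g), as expected for curves with no common component (the bound is attained).


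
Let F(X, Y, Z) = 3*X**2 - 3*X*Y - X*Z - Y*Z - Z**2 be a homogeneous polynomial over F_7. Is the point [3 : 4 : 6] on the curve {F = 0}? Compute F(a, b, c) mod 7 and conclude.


F(3,4,6) ≡ 4 (mod 7); P is NOT on the curve.

Evaluate F(3, 4, 6) term-by-term (mod 7).
  3*X**2 ↦ 3·9·1·1 = 27
  -3*X*Y ↦ -3·3·4·1 = -36
  -X*Z ↦ -1·3·1·6 = -18
  -Y*Z ↦ -1·1·4·6 = -24
  -Z**2 ↦ -1·1·1·36 = -36
Sum: F(3, 4, 6) = (27) + (-36) + (-18) + (-24) + (-36) = -87.
Reducing mod 7: -87 ≡ 4 (mod 7).
Since F(a, b, c) ≡ 4 ≠ 0 (mod 7), P does NOT lie on the curve.


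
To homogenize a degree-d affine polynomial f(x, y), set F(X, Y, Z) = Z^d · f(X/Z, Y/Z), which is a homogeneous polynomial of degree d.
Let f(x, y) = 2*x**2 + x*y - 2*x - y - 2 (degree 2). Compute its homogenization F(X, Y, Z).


F(X, Y, Z) = 2*X**2 + X*Y - 2*X*Z - Y*Z - 2*Z**2

deg(f) = 2.
Substitute x = X/Z, y = Y/Z into f, then multiply by Z^2.
  monomial 2·x^2·y^0 ↦ 2·X^2·Y^0·Z^0.
  monomial 1·x^1·y^1 ↦ 1·X^1·Y^1·Z^0.
  monomial -2·x^1·y^0 ↦ -2·X^1·Y^0·Z^1.
  monomial -1·x^0·y^1 ↦ -1·X^0·Y^1·Z^1.
  monomial -2·x^0·y^0 ↦ -2·X^0·Y^0·Z^2.
Collecting: F(X, Y, Z) = 2*X**2 + X*Y - 2*X*Z - Y*Z - 2*Z**2.


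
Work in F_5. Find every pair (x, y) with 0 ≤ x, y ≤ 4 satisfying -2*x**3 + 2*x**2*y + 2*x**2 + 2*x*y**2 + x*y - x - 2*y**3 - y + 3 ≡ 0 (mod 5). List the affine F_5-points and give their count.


Affine F_5-points: {(0, 1), (0, 2), (2, 4)}; count = 3.

For each of the 25 pairs (x, y) ∈ F_5², evaluate f(x, y) mod 5. Record the zeros.
  x = 0: [0↦3, 1↦0, 2↦0, 3↦1, 4↦1]  zeros at y ∈ {1, 2}
  x = 1: [0↦2, 1↦4, 2↦3, 3↦2, 4↦4]  zeros at y ∈ ∅
  x = 2: [0↦3, 1↦4, 2↦1, 3↦2, 4↦0]  zeros at y ∈ {4}
  x = 3: [0↦4, 1↦3, 2↦2, 3↦4, 4↦2]  zeros at y ∈ ∅
  x = 4: [0↦3, 1↦4, 2↦4, 3↦1, 4↦3]  zeros at y ∈ ∅
Collecting zeros: affine points = {(0, 1), (0, 2), (2, 4)}.
Total count |C(F_5)_aff| = 3.


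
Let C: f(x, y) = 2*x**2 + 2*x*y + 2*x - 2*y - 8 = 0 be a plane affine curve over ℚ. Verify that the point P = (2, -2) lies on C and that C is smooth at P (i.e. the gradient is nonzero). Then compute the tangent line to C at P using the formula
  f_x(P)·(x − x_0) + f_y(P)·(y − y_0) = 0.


Tangent line at P: 6*x + 2*y - 8 = 0.

Step 1: f(2, -2) = 0, so P lies on C.
Step 2: partial derivatives
  f_x(x, y) = 4*x + 2*y + 2, f_y(x, y) = 2*x - 2.
  f_x(P) = 6, f_y(P) = 2 (gradient nonzero, so P is smooth).
Step 3: tangent line at P: 6·(x − 2) + 2·(y − -2) = 0.
Expanding: 6*x + 2*y - 8 = 0.


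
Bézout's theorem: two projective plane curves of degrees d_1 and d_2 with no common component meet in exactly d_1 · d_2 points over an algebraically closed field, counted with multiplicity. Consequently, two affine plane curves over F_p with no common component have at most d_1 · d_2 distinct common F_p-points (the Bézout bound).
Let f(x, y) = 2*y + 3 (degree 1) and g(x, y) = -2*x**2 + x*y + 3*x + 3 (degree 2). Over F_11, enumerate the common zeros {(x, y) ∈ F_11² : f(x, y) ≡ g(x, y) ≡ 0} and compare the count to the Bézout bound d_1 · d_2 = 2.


Common zeros: ∅; count = 0; Bézout bound = 2.

deg(f) = 1, deg(g) = 2, so Bézout bound = 2.
Scan x ∈ F_11. For each x, list the y ∈ F_11 with f(x, y) ≡ 0 and those with g(x, y) ≡ 0 (mod 11); the common zeros in that column are the intersection.
  x = 0: f ≡ 0 at y ∈ {4}; g ≡ 0 at y ∈ ∅; common: ∅.
  x = 1: f ≡ 0 at y ∈ {4}; g ≡ 0 at y ∈ {7}; common: ∅.
  x = 2: f ≡ 0 at y ∈ {4}; g ≡ 0 at y ∈ {5}; common: ∅.
  x = 3: f ≡ 0 at y ∈ {4}; g ≡ 0 at y ∈ {2}; common: ∅.
  x = 4: f ≡ 0 at y ∈ {4}; g ≡ 0 at y ∈ {7}; common: ∅.
  x = 5: f ≡ 0 at y ∈ {4}; g ≡ 0 at y ∈ {2}; common: ∅.
  x = 6: f ≡ 0 at y ∈ {4}; g ≡ 0 at y ∈ {3}; common: ∅.
  x = 7: f ≡ 0 at y ∈ {4}; g ≡ 0 at y ∈ {9}; common: ∅.
  x = 8: f ≡ 0 at y ∈ {4}; g ≡ 0 at y ∈ {3}; common: ∅.
  x = 9: f ≡ 0 at y ∈ {4}; g ≡ 0 at y ∈ {0}; common: ∅.
  x = 10: f ≡ 0 at y ∈ {4}; g ≡ 0 at y ∈ {9}; common: ∅.
Collecting: common zeros = ∅, so the count is 0.
Comparison with the Bézout bound: 0 ≤ 2 = deg(f)·deg(g), as expected for curves with no common component (the affine F_11-count falls short of the bound because intersections may lie at infinity, over extension fields, or carry multiplicity).


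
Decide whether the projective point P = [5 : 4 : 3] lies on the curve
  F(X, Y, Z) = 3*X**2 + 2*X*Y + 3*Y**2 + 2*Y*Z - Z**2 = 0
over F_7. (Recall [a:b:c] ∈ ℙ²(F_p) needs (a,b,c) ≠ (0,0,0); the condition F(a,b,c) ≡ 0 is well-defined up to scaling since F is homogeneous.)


F(5,4,3) ≡ 3 (mod 7); P is NOT on the curve.

Evaluate F(5, 4, 3) term-by-term (mod 7).
  3*X**2 ↦ 3·25·1·1 = 75
  2*X*Y ↦ 2·5·4·1 = 40
  3*Y**2 ↦ 3·1·16·1 = 48
  2*Y*Z ↦ 2·1·4·3 = 24
  -Z**2 ↦ -1·1·1·9 = -9
Sum: F(5, 4, 3) = (75) + (40) + (48) + (24) + (-9) = 178.
Reducing mod 7: 178 ≡ 3 (mod 7).
Since F(a, b, c) ≡ 3 ≠ 0 (mod 7), P does NOT lie on the curve.


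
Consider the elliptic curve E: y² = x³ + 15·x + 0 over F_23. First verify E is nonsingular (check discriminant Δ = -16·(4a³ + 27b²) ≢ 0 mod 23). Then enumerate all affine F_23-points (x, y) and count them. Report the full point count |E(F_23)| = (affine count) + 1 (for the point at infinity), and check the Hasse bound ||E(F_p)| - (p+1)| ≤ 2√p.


Affine points = {(0, 0), (1, 4), (1, 19), (3, 7), (3, 16), (4, 3), (4, 20), (5, 4), (5, 19), (9, 6), (9, 17), (10, 0), (11, 1), (11, 22), (13, 0), (15, 9), (15, 14), (16, 9), (16, 14), (17, 4), (17, 19), (21, 10), (21, 13)}; affine count = 23; |E(F_23)| = 24.

Discriminant check: Δ ∝ 4a³ + 27b² = 4·15³ + 27·0² = 4·3375 + 27·0 ≡ 22 (mod 23). Nonzero ⇒ E is nonsingular.
For each x ∈ F_23, compute rhs = x³ + 15·x + 0 mod 23, then count y ∈ F_23 with y² ≡ rhs.
  x = 0: rhs = 0, matching y values: 0 (1 points).
  x = 1: rhs = 16, matching y values: 4, 19 (2 points).
  x = 2: rhs = 15, matching y values: none (0 points).
  x = 3: rhs = 3, matching y values: 7, 16 (2 points).
  x = 4: rhs = 9, matching y values: 3, 20 (2 points).
  x = 5: rhs = 16, matching y values: 4, 19 (2 points).
  x = 6: rhs = 7, matching y values: none (0 points).
  x = 7: rhs = 11, matching y values: none (0 points).
  x = 8: rhs = 11, matching y values: none (0 points).
  x = 9: rhs = 13, matching y values: 6, 17 (2 points).
  x = 10: rhs = 0, matching y values: 0 (1 points).
  x = 11: rhs = 1, matching y values: 1, 22 (2 points).
  x = 12: rhs = 22, matching y values: none (0 points).
  x = 13: rhs = 0, matching y values: 0 (1 points).
  x = 14: rhs = 10, matching y values: none (0 points).
  x = 15: rhs = 12, matching y values: 9, 14 (2 points).
  x = 16: rhs = 12, matching y values: 9, 14 (2 points).
  x = 17: rhs = 16, matching y values: 4, 19 (2 points).
  x = 18: rhs = 7, matching y values: none (0 points).
  x = 19: rhs = 14, matching y values: none (0 points).
  x = 20: rhs = 20, matching y values: none (0 points).
  x = 21: rhs = 8, matching y values: 10, 13 (2 points).
  x = 22: rhs = 7, matching y values: none (0 points).
Total affine count: 23.
Full point count |E(F_23)| = 23 + 1 = 24.
Hasse bound: |24 − (23+1)| = |0| = 0 ≤ 2√23 ≈ 9.5917 ✓.


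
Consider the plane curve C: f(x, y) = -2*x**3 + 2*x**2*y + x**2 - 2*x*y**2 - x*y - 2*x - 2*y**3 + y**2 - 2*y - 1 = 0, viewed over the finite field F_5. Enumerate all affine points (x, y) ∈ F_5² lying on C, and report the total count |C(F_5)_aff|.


Affine F_5-points: {(1, 3), (4, 3)}; count = 2.

For each of the 25 pairs (x, y) ∈ F_5², evaluate f(x, y) mod 5. Record the zeros.
  x = 0: [0↦4, 1↦1, 2↦3, 3↦3, 4↦4]  zeros at y ∈ ∅
  x = 1: [0↦1, 1↦2, 2↦4, 3↦0, 4↦3]  zeros at y ∈ {3}
  x = 2: [0↦3, 1↦2, 2↦3, 3↦4, 4↦3]  zeros at y ∈ ∅
  x = 3: [0↦3, 1↦4, 2↦3, 3↦3, 4↦2]  zeros at y ∈ ∅
  x = 4: [0↦4, 1↦1, 2↦2, 3↦0, 4↦3]  zeros at y ∈ {3}
Collecting zeros: affine points = {(1, 3), (4, 3)}.
Total count |C(F_5)_aff| = 2.


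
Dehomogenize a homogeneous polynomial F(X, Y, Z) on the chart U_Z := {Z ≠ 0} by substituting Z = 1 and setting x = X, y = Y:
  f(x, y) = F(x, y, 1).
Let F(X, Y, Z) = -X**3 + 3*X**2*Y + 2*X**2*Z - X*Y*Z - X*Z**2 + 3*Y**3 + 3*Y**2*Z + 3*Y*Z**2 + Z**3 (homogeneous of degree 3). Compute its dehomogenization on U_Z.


f(x, y) = -x**3 + 3*x**2*y + 2*x**2 - x*y - x + 3*y**3 + 3*y**2 + 3*y + 1

On U_Z we set Z = 1. Each monomial c·X^i·Y^j·Z^k in F becomes c·x^i·y^j·1^k = c·x^i·y^j.
Substituting Z = 1: F(X, Y, 1) = -x**3 + 3*x**2*y + 2*x**2 - x*y - x + 3*y**3 + 3*y**2 + 3*y + 1.
Note: deg(f) ≤ deg(F) = 3; strict inequality happens when F is divisible by Z (lost terms).


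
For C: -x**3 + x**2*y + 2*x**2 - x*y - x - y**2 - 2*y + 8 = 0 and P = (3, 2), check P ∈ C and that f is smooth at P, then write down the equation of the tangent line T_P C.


Tangent line at P: 18 - 6*x = 0.

Step 1: f(3, 2) = 0, so P lies on C.
Step 2: partial derivatives
  f_x(x, y) = -3*x**2 + 2*x*y + 4*x - y - 1, f_y(x, y) = x**2 - x - 2*y - 2.
  f_x(P) = -6, f_y(P) = 0 (gradient nonzero, so P is smooth).
Step 3: tangent line at P: -6·(x − 3) + 0·(y − 2) = 0.
Expanding: 18 - 6*x = 0.


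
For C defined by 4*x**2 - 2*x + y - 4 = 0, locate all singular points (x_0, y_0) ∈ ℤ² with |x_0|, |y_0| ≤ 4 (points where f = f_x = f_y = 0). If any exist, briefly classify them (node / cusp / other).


No singular points in the scanned grid; C is smooth there.

Compute partial derivatives:
  f_x = 8*x - 2.
  f_y = 1.
f_y = 1 is a nonzero constant, so f_y never vanishes: no point (x, y) can satisfy f = f_x = f_y = 0. In particular no (x, y) ∈ {−4, ..., 4}² is singular; the curve is smooth.


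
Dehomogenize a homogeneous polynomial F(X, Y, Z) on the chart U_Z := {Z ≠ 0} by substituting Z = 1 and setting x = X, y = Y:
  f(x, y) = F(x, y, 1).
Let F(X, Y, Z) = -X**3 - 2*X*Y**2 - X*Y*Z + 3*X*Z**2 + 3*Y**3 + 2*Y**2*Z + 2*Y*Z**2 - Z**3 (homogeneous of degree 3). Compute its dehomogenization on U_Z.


f(x, y) = -x**3 - 2*x*y**2 - x*y + 3*x + 3*y**3 + 2*y**2 + 2*y - 1

On U_Z we set Z = 1. Each monomial c·X^i·Y^j·Z^k in F becomes c·x^i·y^j·1^k = c·x^i·y^j.
Substituting Z = 1: F(X, Y, 1) = -x**3 - 2*x*y**2 - x*y + 3*x + 3*y**3 + 2*y**2 + 2*y - 1.
Note: deg(f) ≤ deg(F) = 3; strict inequality happens when F is divisible by Z (lost terms).


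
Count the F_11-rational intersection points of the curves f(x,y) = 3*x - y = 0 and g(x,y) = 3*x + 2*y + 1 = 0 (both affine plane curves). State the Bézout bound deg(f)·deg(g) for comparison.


Common zeros: {(6, 7)}; count = 1; Bézout bound = 1.

deg(f) = 1, deg(g) = 1, so Bézout bound = 1.
Scan x ∈ F_11. For each x, list the y ∈ F_11 with f(x, y) ≡ 0 and those with g(x, y) ≡ 0 (mod 11); the common zeros in that column are the intersection.
  x = 0: f ≡ 0 at y ∈ {0}; g ≡ 0 at y ∈ {5}; common: ∅.
  x = 1: f ≡ 0 at y ∈ {3}; g ≡ 0 at y ∈ {9}; common: ∅.
  x = 2: f ≡ 0 at y ∈ {6}; g ≡ 0 at y ∈ {2}; common: ∅.
  x = 3: f ≡ 0 at y ∈ {9}; g ≡ 0 at y ∈ {6}; common: ∅.
  x = 4: f ≡ 0 at y ∈ {1}; g ≡ 0 at y ∈ {10}; common: ∅.
  x = 5: f ≡ 0 at y ∈ {4}; g ≡ 0 at y ∈ {3}; common: ∅.
  x = 6: f ≡ 0 at y ∈ {7}; g ≡ 0 at y ∈ {7}; common: {7}.
  x = 7: f ≡ 0 at y ∈ {10}; g ≡ 0 at y ∈ {0}; common: ∅.
  x = 8: f ≡ 0 at y ∈ {2}; g ≡ 0 at y ∈ {4}; common: ∅.
  x = 9: f ≡ 0 at y ∈ {5}; g ≡ 0 at y ∈ {8}; common: ∅.
  x = 10: f ≡ 0 at y ∈ {8}; g ≡ 0 at y ∈ {1}; common: ∅.
Collecting: common zeros = {(6, 7)}, so the count is 1.
Comparison with the Bézout bound: 1 ≤ 1 = deg(f)·deg(g), as expected for curves with no common component (the bound is attained).


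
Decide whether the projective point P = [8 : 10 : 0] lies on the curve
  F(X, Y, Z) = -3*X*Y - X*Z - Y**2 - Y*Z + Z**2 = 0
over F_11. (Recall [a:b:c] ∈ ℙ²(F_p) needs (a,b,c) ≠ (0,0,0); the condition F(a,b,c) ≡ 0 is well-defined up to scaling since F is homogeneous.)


F(8,10,0) ≡ 1 (mod 11); P is NOT on the curve.

Evaluate F(8, 10, 0) term-by-term (mod 11).
  -3*X*Y ↦ -3·8·10·1 = -240
  -X*Z ↦ -1·8·1·0 = 0
  -Y**2 ↦ -1·1·100·1 = -100
  -Y*Z ↦ -1·1·10·0 = 0
  Z**2 ↦ 1·1·1·0 = 0
Sum: F(8, 10, 0) = (-240) + (0) + (-100) + (0) + (0) = -340.
Reducing mod 11: -340 ≡ 1 (mod 11).
Since F(a, b, c) ≡ 1 ≠ 0 (mod 11), P does NOT lie on the curve.


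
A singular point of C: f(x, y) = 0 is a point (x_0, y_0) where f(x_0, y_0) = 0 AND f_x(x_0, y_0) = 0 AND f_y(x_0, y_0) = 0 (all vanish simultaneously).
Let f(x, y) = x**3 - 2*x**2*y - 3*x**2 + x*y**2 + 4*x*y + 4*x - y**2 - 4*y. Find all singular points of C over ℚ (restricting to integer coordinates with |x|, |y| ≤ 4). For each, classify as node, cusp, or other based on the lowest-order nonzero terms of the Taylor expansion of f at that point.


Singular points: {(2, 2)}; classification: node.

Compute partial derivatives:
  f_x = 3*x**2 - 4*x*y - 6*x + y**2 + 4*y + 4.
  f_y = -2*x**2 + 2*x*y + 4*x - 2*y - 4.
Scan x_0 ∈ {−4, ..., 4}. For each x_0, f_y(x_0, y) is a polynomial in y; find its integer roots y ∈ {−4, ..., 4}, then test f_x and f at those candidates.
  x = -4: f_y(-4, y) = -10*y - 52; no integer root y with |y| ≤ 4.
  x = -3: f_y(-3, y) = -8*y - 34; no integer root y with |y| ≤ 4.
  x = -2: f_y(-2, y) = -6*y - 20; no integer root y with |y| ≤ 4.
  x = -1: f_y(-1, y) = -4*y - 10; no integer root y with |y| ≤ 4.
  x = 0: f_y(0, y) = -2*y - 4; vanishes at y ∈ {-2}. (0, -2): f_x = 0 but f = 4 ≠ 0.
  x = 1: f_y(1, y) = -2; no integer root y with |y| ≤ 4.
  x = 2: f_y(2, y) = 2*y - 4; vanishes at y ∈ {2}. (2, 2): f_x = 0, f = 0 — SINGULAR.
  x = 3: f_y(3, y) = 4*y - 10; no integer root y with |y| ≤ 4.
  x = 4: f_y(4, y) = 6*y - 20; no integer root y with |y| ≤ 4.
Only singular point on the grid: (2, 2).
Classify: substitute x = 2 + u, y = 2 + v and expand: f = u**3 - 2*u**2*v - u**2 + u*v**2 + v**2.
No constant or linear terms (consistent with a singular point). Quadratic part: -u**2 + v**2. Cubic part: u**3 - 2*u**2*v + u*v**2.
The quadratic part v**2 - u**2 = (v − u)(v + u) splits into two distinct linear factors, so there are two distinct tangent lines y − 2 = ±(x − 2) — this is a node (ordinary double point).
Classification: node.


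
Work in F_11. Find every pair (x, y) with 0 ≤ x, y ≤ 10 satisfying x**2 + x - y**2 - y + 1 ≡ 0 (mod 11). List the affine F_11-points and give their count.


Affine F_11-points: {(0, 3), (0, 7), (3, 1), (3, 9), (5, 4), (5, 6), (7, 1), (7, 9), (10, 3), (10, 7)}; count = 10.

For each of the 121 pairs (x, y) ∈ F_11², evaluate f(x, y) mod 11. Record the zeros.
  x = 0: [0↦1, 1↦10, 2↦6, 3↦0, 4↦3, 5↦4, 6↦3, 7↦0, 8↦6, 9↦10, 10↦1]  zeros at y ∈ {3, 7}
  x = 1: [0↦3, 1↦1, 2↦8, 3↦2, 4↦5, 5↦6, 6↦5, 7↦2, 8↦8, 9↦1, 10↦3]  zeros at y ∈ ∅
  x = 2: [0↦7, 1↦5, 2↦1, 3↦6, 4↦9, 5↦10, 6↦9, 7↦6, 8↦1, 9↦5, 10↦7]  zeros at y ∈ ∅
  x = 3: [0↦2, 1↦0, 2↦7, 3↦1, 4↦4, 5↦5, 6↦4, 7↦1, 8↦7, 9↦0, 10↦2]  zeros at y ∈ {1, 9}
  x = 4: [0↦10, 1↦8, 2↦4, 3↦9, 4↦1, 5↦2, 6↦1, 7↦9, 8↦4, 9↦8, 10↦10]  zeros at y ∈ ∅
  x = 5: [0↦9, 1↦7, 2↦3, 3↦8, 4↦0, 5↦1, 6↦0, 7↦8, 8↦3, 9↦7, 10↦9]  zeros at y ∈ {4, 6}
  x = 6: [0↦10, 1↦8, 2↦4, 3↦9, 4↦1, 5↦2, 6↦1, 7↦9, 8↦4, 9↦8, 10↦10]  zeros at y ∈ ∅
  x = 7: [0↦2, 1↦0, 2↦7, 3↦1, 4↦4, 5↦5, 6↦4, 7↦1, 8↦7, 9↦0, 10↦2]  zeros at y ∈ {1, 9}
  x = 8: [0↦7, 1↦5, 2↦1, 3↦6, 4↦9, 5↦10, 6↦9, 7↦6, 8↦1, 9↦5, 10↦7]  zeros at y ∈ ∅
  x = 9: [0↦3, 1↦1, 2↦8, 3↦2, 4↦5, 5↦6, 6↦5, 7↦2, 8↦8, 9↦1, 10↦3]  zeros at y ∈ ∅
  x = 10: [0↦1, 1↦10, 2↦6, 3↦0, 4↦3, 5↦4, 6↦3, 7↦0, 8↦6, 9↦10, 10↦1]  zeros at y ∈ {3, 7}
Collecting zeros: affine points = {(0, 3), (0, 7), (3, 1), (3, 9), (5, 4), (5, 6), (7, 1), (7, 9), (10, 3), (10, 7)}.
Total count |C(F_11)_aff| = 10.


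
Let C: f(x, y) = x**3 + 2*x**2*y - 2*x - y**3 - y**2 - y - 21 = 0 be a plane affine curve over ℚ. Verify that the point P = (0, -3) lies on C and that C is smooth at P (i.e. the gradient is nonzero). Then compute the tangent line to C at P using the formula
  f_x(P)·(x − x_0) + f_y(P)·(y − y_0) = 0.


Tangent line at P: -2*x - 22*y - 66 = 0.

Step 1: f(0, -3) = 0, so P lies on C.
Step 2: partial derivatives
  f_x(x, y) = 3*x**2 + 4*x*y - 2, f_y(x, y) = 2*x**2 - 3*y**2 - 2*y - 1.
  f_x(P) = -2, f_y(P) = -22 (gradient nonzero, so P is smooth).
Step 3: tangent line at P: -2·(x − 0) + -22·(y − -3) = 0.
Expanding: -2*x - 22*y - 66 = 0.


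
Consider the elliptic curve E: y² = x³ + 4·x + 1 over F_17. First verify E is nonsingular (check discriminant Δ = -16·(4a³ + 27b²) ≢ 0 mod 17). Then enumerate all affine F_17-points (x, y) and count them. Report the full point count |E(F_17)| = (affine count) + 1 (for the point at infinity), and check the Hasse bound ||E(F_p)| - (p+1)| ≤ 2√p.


Affine points = {(0, 1), (0, 16), (2, 0), (4, 8), (4, 9), (7, 7), (7, 10), (8, 1), (8, 16), (9, 1), (9, 16), (10, 2), (10, 15), (11, 4), (11, 13), (12, 3), (12, 14), (14, 8), (14, 9), (15, 6), (15, 11), (16, 8), (16, 9)}; affine count = 23; |E(F_17)| = 24.

Discriminant check: Δ ∝ 4a³ + 27b² = 4·4³ + 27·1² = 4·64 + 27·1 ≡ 11 (mod 17). Nonzero ⇒ E is nonsingular.
For each x ∈ F_17, compute rhs = x³ + 4·x + 1 mod 17, then count y ∈ F_17 with y² ≡ rhs.
  x = 0: rhs = 1, matching y values: 1, 16 (2 points).
  x = 1: rhs = 6, matching y values: none (0 points).
  x = 2: rhs = 0, matching y values: 0 (1 points).
  x = 3: rhs = 6, matching y values: none (0 points).
  x = 4: rhs = 13, matching y values: 8, 9 (2 points).
  x = 5: rhs = 10, matching y values: none (0 points).
  x = 6: rhs = 3, matching y values: none (0 points).
  x = 7: rhs = 15, matching y values: 7, 10 (2 points).
  x = 8: rhs = 1, matching y values: 1, 16 (2 points).
  x = 9: rhs = 1, matching y values: 1, 16 (2 points).
  x = 10: rhs = 4, matching y values: 2, 15 (2 points).
  x = 11: rhs = 16, matching y values: 4, 13 (2 points).
  x = 12: rhs = 9, matching y values: 3, 14 (2 points).
  x = 13: rhs = 6, matching y values: none (0 points).
  x = 14: rhs = 13, matching y values: 8, 9 (2 points).
  x = 15: rhs = 2, matching y values: 6, 11 (2 points).
  x = 16: rhs = 13, matching y values: 8, 9 (2 points).
Total affine count: 23.
Full point count |E(F_17)| = 23 + 1 = 24.
Hasse bound: |24 − (17+1)| = |6| = 6 ≤ 2√17 ≈ 8.2462 ✓.


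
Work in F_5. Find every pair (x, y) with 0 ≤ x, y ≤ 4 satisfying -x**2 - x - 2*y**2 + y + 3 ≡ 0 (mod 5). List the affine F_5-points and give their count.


Affine F_5-points: {(0, 4), (1, 1), (1, 2), (3, 1), (3, 2), (4, 4)}; count = 6.

For each of the 25 pairs (x, y) ∈ F_5², evaluate f(x, y) mod 5. Record the zeros.
  x = 0: [0↦3, 1↦2, 2↦2, 3↦3, 4↦0]  zeros at y ∈ {4}
  x = 1: [0↦1, 1↦0, 2↦0, 3↦1, 4↦3]  zeros at y ∈ {1, 2}
  x = 2: [0↦2, 1↦1, 2↦1, 3↦2, 4↦4]  zeros at y ∈ ∅
  x = 3: [0↦1, 1↦0, 2↦0, 3↦1, 4↦3]  zeros at y ∈ {1, 2}
  x = 4: [0↦3, 1↦2, 2↦2, 3↦3, 4↦0]  zeros at y ∈ {4}
Collecting zeros: affine points = {(0, 4), (1, 1), (1, 2), (3, 1), (3, 2), (4, 4)}.
Total count |C(F_5)_aff| = 6.


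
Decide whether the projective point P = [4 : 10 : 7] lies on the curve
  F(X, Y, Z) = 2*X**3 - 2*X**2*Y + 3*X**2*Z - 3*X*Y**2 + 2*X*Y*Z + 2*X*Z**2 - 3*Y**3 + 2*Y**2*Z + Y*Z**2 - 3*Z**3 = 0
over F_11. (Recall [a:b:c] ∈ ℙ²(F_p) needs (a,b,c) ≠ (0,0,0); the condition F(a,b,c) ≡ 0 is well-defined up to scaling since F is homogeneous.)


F(4,10,7) ≡ 1 (mod 11); P is NOT on the curve.

Evaluate F(4, 10, 7) term-by-term (mod 11).
  2*X**3 ↦ 2·64·1·1 = 128
  -2*X**2*Y ↦ -2·16·10·1 = -320
  3*X**2*Z ↦ 3·16·1·7 = 336
  -3*X*Y**2 ↦ -3·4·100·1 = -1200
  2*X*Y*Z ↦ 2·4·10·7 = 560
  2*X*Z**2 ↦ 2·4·1·49 = 392
  -3*Y**3 ↦ -3·1·1000·1 = -3000
  2*Y**2*Z ↦ 2·1·100·7 = 1400
  Y*Z**2 ↦ 1·1·10·49 = 490
  -3*Z**3 ↦ -3·1·1·343 = -1029
Sum: F(4, 10, 7) = (128) + (-320) + (336) + (-1200) + (560) + (392) + (-3000) + (1400) + (490) + (-1029) = -2243.
Reducing mod 11: -2243 ≡ 1 (mod 11).
Since F(a, b, c) ≡ 1 ≠ 0 (mod 11), P does NOT lie on the curve.


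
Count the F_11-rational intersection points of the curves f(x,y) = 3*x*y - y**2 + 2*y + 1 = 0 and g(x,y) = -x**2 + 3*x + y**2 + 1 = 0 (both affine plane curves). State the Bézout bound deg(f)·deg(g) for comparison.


Common zeros: {(7, 4)}; count = 1; Bézout bound = 4.

deg(f) = 2, deg(g) = 2, so Bézout bound = 4.
Scan x ∈ F_11. For each x, list the y ∈ F_11 with f(x, y) ≡ 0 and those with g(x, y) ≡ 0 (mod 11); the common zeros in that column are the intersection.
  x = 0: f ≡ 0 at y ∈ ∅; g ≡ 0 at y ∈ ∅; common: ∅.
  x = 1: f ≡ 0 at y ∈ ∅; g ≡ 0 at y ∈ ∅; common: ∅.
  x = 2: f ≡ 0 at y ∈ ∅; g ≡ 0 at y ∈ ∅; common: ∅.
  x = 3: f ≡ 0 at y ∈ {1, 10}; g ≡ 0 at y ∈ ∅; common: ∅.
  x = 4: f ≡ 0 at y ∈ ∅; g ≡ 0 at y ∈ {5, 6}; common: ∅.
  x = 5: f ≡ 0 at y ∈ ∅; g ≡ 0 at y ∈ {3, 8}; common: ∅.
  x = 6: f ≡ 0 at y ∈ ∅; g ≡ 0 at y ∈ ∅; common: ∅.
  x = 7: f ≡ 0 at y ∈ {4, 8}; g ≡ 0 at y ∈ {4, 7}; common: {4}.
  x = 8: f ≡ 0 at y ∈ {6, 9}; g ≡ 0 at y ∈ ∅; common: ∅.
  x = 9: f ≡ 0 at y ∈ {2, 5}; g ≡ 0 at y ∈ {3, 8}; common: ∅.
  x = 10: f ≡ 0 at y ∈ {3, 7}; g ≡ 0 at y ∈ {5, 6}; common: ∅.
Collecting: common zeros = {(7, 4)}, so the count is 1.
Comparison with the Bézout bound: 1 ≤ 4 = deg(f)·deg(g), as expected for curves with no common component (the affine F_11-count falls short of the bound because intersections may lie at infinity, over extension fields, or carry multiplicity).


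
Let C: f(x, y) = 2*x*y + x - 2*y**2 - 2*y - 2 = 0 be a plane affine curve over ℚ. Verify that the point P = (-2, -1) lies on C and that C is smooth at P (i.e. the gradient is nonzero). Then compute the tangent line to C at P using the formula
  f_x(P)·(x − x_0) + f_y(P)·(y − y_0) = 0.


Tangent line at P: -x - 2*y - 4 = 0.

Step 1: f(-2, -1) = 0, so P lies on C.
Step 2: partial derivatives
  f_x(x, y) = 2*y + 1, f_y(x, y) = 2*x - 4*y - 2.
  f_x(P) = -1, f_y(P) = -2 (gradient nonzero, so P is smooth).
Step 3: tangent line at P: -1·(x − -2) + -2·(y − -1) = 0.
Expanding: -x - 2*y - 4 = 0.


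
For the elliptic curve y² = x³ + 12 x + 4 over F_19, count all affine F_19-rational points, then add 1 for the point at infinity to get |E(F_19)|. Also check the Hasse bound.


Affine points = {(0, 2), (0, 17), (1, 6), (1, 13), (2, 6), (2, 13), (6, 8), (6, 11), (8, 2), (8, 17), (9, 9), (9, 10), (11, 2), (11, 17), (13, 1), (13, 18), (14, 3), (14, 16), (15, 5), (15, 14), (16, 6), (16, 13)}; affine count = 22; |E(F_19)| = 23.

Discriminant check: Δ ∝ 4a³ + 27b² = 4·12³ + 27·4² = 4·1728 + 27·16 ≡ 10 (mod 19). Nonzero ⇒ E is nonsingular.
For each x ∈ F_19, compute rhs = x³ + 12·x + 4 mod 19, then count y ∈ F_19 with y² ≡ rhs.
  x = 0: rhs = 4, matching y values: 2, 17 (2 points).
  x = 1: rhs = 17, matching y values: 6, 13 (2 points).
  x = 2: rhs = 17, matching y values: 6, 13 (2 points).
  x = 3: rhs = 10, matching y values: none (0 points).
  x = 4: rhs = 2, matching y values: none (0 points).
  x = 5: rhs = 18, matching y values: none (0 points).
  x = 6: rhs = 7, matching y values: 8, 11 (2 points).
  x = 7: rhs = 13, matching y values: none (0 points).
  x = 8: rhs = 4, matching y values: 2, 17 (2 points).
  x = 9: rhs = 5, matching y values: 9, 10 (2 points).
  x = 10: rhs = 3, matching y values: none (0 points).
  x = 11: rhs = 4, matching y values: 2, 17 (2 points).
  x = 12: rhs = 14, matching y values: none (0 points).
  x = 13: rhs = 1, matching y values: 1, 18 (2 points).
  x = 14: rhs = 9, matching y values: 3, 16 (2 points).
  x = 15: rhs = 6, matching y values: 5, 14 (2 points).
  x = 16: rhs = 17, matching y values: 6, 13 (2 points).
  x = 17: rhs = 10, matching y values: none (0 points).
  x = 18: rhs = 10, matching y values: none (0 points).
Total affine count: 22.
Full point count |E(F_19)| = 22 + 1 = 23.
Hasse bound: |23 − (19+1)| = |3| = 3 ≤ 2√19 ≈ 8.7178 ✓.


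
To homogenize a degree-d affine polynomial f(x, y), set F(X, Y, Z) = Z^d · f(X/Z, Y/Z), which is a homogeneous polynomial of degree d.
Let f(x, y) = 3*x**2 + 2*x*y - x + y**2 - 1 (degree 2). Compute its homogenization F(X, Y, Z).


F(X, Y, Z) = 3*X**2 + 2*X*Y - X*Z + Y**2 - Z**2

deg(f) = 2.
Substitute x = X/Z, y = Y/Z into f, then multiply by Z^2.
  monomial 3·x^2·y^0 ↦ 3·X^2·Y^0·Z^0.
  monomial 2·x^1·y^1 ↦ 2·X^1·Y^1·Z^0.
  monomial -1·x^1·y^0 ↦ -1·X^1·Y^0·Z^1.
  monomial 1·x^0·y^2 ↦ 1·X^0·Y^2·Z^0.
  monomial -1·x^0·y^0 ↦ -1·X^0·Y^0·Z^2.
Collecting: F(X, Y, Z) = 3*X**2 + 2*X*Y - X*Z + Y**2 - Z**2.


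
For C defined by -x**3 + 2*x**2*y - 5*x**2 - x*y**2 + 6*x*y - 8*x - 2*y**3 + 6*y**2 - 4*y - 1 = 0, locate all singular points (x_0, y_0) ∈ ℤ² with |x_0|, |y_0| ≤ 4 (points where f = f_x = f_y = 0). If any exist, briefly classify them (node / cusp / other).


Singular points: {(-1, 1)}; classification: cusp.

Compute partial derivatives:
  f_x = -3*x**2 + 4*x*y - 10*x - y**2 + 6*y - 8.
  f_y = 2*x**2 - 2*x*y + 6*x - 6*y**2 + 12*y - 4.
Scan x_0 ∈ {−4, ..., 4}. For each x_0, f_y(x_0, y) is a polynomial in y; find its integer roots y ∈ {−4, ..., 4}, then test f_x and f at those candidates.
  x = -4: f_y(-4, y) = -6*y**2 + 20*y + 4; no integer root y with |y| ≤ 4.
  x = -3: f_y(-3, y) = -6*y**2 + 18*y - 4; no integer root y with |y| ≤ 4.
  x = -2: f_y(-2, y) = -6*y**2 + 16*y - 8; vanishes at y ∈ {2}. (-2, 2): f_x = -8 ≠ 0.
  x = -1: f_y(-1, y) = -6*y**2 + 14*y - 8; vanishes at y ∈ {1}. (-1, 1): f_x = 0, f = 0 — SINGULAR.
  x = 0: f_y(0, y) = -6*y**2 + 12*y - 4; no integer root y with |y| ≤ 4.
  x = 1: f_y(1, y) = -6*y**2 + 10*y + 4; vanishes at y ∈ {2}. (1, 2): f_x = -5 ≠ 0.
  x = 2: f_y(2, y) = -6*y**2 + 8*y + 16; no integer root y with |y| ≤ 4.
  x = 3: f_y(3, y) = -6*y**2 + 6*y + 32; no integer root y with |y| ≤ 4.
  x = 4: f_y(4, y) = -6*y**2 + 4*y + 52; no integer root y with |y| ≤ 4.
Only singular point on the grid: (-1, 1).
Classify: substitute x = -1 + u, y = 1 + v and expand: f = -u**3 + 2*u**2*v - u*v**2 - 2*v**3 + v**2.
No constant or linear terms (consistent with a singular point). Quadratic part: v**2. Cubic part: -u**3 + 2*u**2*v - u*v**2 - 2*v**3.
The quadratic part v**2 is a perfect square, so there is a single (double) tangent line v = 0, i.e. y = 1. Restricting the cubic part to that line (v = 0) leaves -u**3 ≠ 0, so f is not divisible by v and the branch is v² ≈ u**3 to lowest order — this is a cusp.
Classification: cusp.


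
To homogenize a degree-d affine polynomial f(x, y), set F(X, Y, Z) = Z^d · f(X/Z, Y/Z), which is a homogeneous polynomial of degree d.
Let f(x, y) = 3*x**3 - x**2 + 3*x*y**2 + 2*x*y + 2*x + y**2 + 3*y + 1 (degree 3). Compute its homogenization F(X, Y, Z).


F(X, Y, Z) = 3*X**3 - X**2*Z + 3*X*Y**2 + 2*X*Y*Z + 2*X*Z**2 + Y**2*Z + 3*Y*Z**2 + Z**3

deg(f) = 3.
Substitute x = X/Z, y = Y/Z into f, then multiply by Z^3.
  monomial 3·x^3·y^0 ↦ 3·X^3·Y^0·Z^0.
  monomial -1·x^2·y^0 ↦ -1·X^2·Y^0·Z^1.
  monomial 3·x^1·y^2 ↦ 3·X^1·Y^2·Z^0.
  monomial 2·x^1·y^1 ↦ 2·X^1·Y^1·Z^1.
  monomial 2·x^1·y^0 ↦ 2·X^1·Y^0·Z^2.
  monomial 1·x^0·y^2 ↦ 1·X^0·Y^2·Z^1.
  monomial 3·x^0·y^1 ↦ 3·X^0·Y^1·Z^2.
  monomial 1·x^0·y^0 ↦ 1·X^0·Y^0·Z^3.
Collecting: F(X, Y, Z) = 3*X**3 - X**2*Z + 3*X*Y**2 + 2*X*Y*Z + 2*X*Z**2 + Y**2*Z + 3*Y*Z**2 + Z**3.


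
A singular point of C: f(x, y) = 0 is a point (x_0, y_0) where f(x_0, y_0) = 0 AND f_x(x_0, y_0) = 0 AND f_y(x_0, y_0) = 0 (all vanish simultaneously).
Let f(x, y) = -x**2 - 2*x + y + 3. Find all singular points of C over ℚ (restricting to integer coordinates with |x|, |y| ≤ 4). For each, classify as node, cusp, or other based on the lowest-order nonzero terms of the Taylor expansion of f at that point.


No singular points in the scanned grid; C is smooth there.

Compute partial derivatives:
  f_x = -2*x - 2.
  f_y = 1.
f_y = 1 is a nonzero constant, so f_y never vanishes: no point (x, y) can satisfy f = f_x = f_y = 0. In particular no (x, y) ∈ {−4, ..., 4}² is singular; the curve is smooth.


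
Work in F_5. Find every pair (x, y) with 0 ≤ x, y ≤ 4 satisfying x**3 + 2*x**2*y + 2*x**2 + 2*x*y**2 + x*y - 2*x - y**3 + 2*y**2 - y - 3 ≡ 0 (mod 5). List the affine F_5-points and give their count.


Affine F_5-points: {(0, 2), (0, 3), (1, 2), (3, 2), (3, 4), (4, 0)}; count = 6.

For each of the 25 pairs (x, y) ∈ F_5², evaluate f(x, y) mod 5. Record the zeros.
  x = 0: [0↦2, 1↦2, 2↦0, 3↦0, 4↦1]  zeros at y ∈ {2, 3}
  x = 1: [0↦3, 1↦3, 2↦0, 3↦3, 4↦1]  zeros at y ∈ {2}
  x = 2: [0↦4, 1↦3, 2↦3, 3↦3, 4↦2]  zeros at y ∈ ∅
  x = 3: [0↦1, 1↦3, 2↦0, 3↦1, 4↦0]  zeros at y ∈ {2, 4}
  x = 4: [0↦0, 1↦4, 2↦2, 3↦3, 4↦1]  zeros at y ∈ {0}
Collecting zeros: affine points = {(0, 2), (0, 3), (1, 2), (3, 2), (3, 4), (4, 0)}.
Total count |C(F_5)_aff| = 6.


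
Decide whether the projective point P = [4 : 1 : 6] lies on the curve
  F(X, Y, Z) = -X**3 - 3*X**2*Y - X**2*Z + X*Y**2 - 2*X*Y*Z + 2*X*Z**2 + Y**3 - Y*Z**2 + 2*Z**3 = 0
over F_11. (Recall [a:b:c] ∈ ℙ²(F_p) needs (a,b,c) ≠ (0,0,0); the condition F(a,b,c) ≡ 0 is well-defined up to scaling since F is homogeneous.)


F(4,1,6) ≡ 4 (mod 11); P is NOT on the curve.

Evaluate F(4, 1, 6) term-by-term (mod 11).
  -X**3 ↦ -1·64·1·1 = -64
  -3*X**2*Y ↦ -3·16·1·1 = -48
  -X**2*Z ↦ -1·16·1·6 = -96
  X*Y**2 ↦ 1·4·1·1 = 4
  -2*X*Y*Z ↦ -2·4·1·6 = -48
  2*X*Z**2 ↦ 2·4·1·36 = 288
  Y**3 ↦ 1·1·1·1 = 1
  -Y*Z**2 ↦ -1·1·1·36 = -36
  2*Z**3 ↦ 2·1·1·216 = 432
Sum: F(4, 1, 6) = (-64) + (-48) + (-96) + (4) + (-48) + (288) + (1) + (-36) + (432) = 433.
Reducing mod 11: 433 ≡ 4 (mod 11).
Since F(a, b, c) ≡ 4 ≠ 0 (mod 11), P does NOT lie on the curve.


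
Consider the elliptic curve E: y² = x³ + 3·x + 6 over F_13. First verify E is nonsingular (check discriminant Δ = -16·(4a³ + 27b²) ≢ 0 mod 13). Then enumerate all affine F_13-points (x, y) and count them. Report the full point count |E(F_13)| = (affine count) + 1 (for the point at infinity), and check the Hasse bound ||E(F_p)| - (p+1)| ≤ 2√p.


Affine points = {(1, 6), (1, 7), (3, 4), (3, 9), (4, 2), (4, 11), (5, 4), (5, 9), (8, 3), (8, 10), (10, 3), (10, 10)}; affine count = 12; |E(F_13)| = 13.

Discriminant check: Δ ∝ 4a³ + 27b² = 4·3³ + 27·6² = 4·27 + 27·36 ≡ 1 (mod 13). Nonzero ⇒ E is nonsingular.
For each x ∈ F_13, compute rhs = x³ + 3·x + 6 mod 13, then count y ∈ F_13 with y² ≡ rhs.
  x = 0: rhs = 6, matching y values: none (0 points).
  x = 1: rhs = 10, matching y values: 6, 7 (2 points).
  x = 2: rhs = 7, matching y values: none (0 points).
  x = 3: rhs = 3, matching y values: 4, 9 (2 points).
  x = 4: rhs = 4, matching y values: 2, 11 (2 points).
  x = 5: rhs = 3, matching y values: 4, 9 (2 points).
  x = 6: rhs = 6, matching y values: none (0 points).
  x = 7: rhs = 6, matching y values: none (0 points).
  x = 8: rhs = 9, matching y values: 3, 10 (2 points).
  x = 9: rhs = 8, matching y values: none (0 points).
  x = 10: rhs = 9, matching y values: 3, 10 (2 points).
  x = 11: rhs = 5, matching y values: none (0 points).
  x = 12: rhs = 2, matching y values: none (0 points).
Total affine count: 12.
Full point count |E(F_13)| = 12 + 1 = 13.
Hasse bound: |13 − (13+1)| = |-1| = 1 ≤ 2√13 ≈ 7.2111 ✓.


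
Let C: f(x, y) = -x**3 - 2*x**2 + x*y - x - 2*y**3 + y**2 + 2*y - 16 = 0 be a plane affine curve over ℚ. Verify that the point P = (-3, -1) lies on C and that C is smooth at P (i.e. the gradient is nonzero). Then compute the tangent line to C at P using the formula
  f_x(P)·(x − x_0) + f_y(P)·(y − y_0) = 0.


Tangent line at P: -17*x - 9*y - 60 = 0.

Step 1: f(-3, -1) = 0, so P lies on C.
Step 2: partial derivatives
  f_x(x, y) = -3*x**2 - 4*x + y - 1, f_y(x, y) = x - 6*y**2 + 2*y + 2.
  f_x(P) = -17, f_y(P) = -9 (gradient nonzero, so P is smooth).
Step 3: tangent line at P: -17·(x − -3) + -9·(y − -1) = 0.
Expanding: -17*x - 9*y - 60 = 0.


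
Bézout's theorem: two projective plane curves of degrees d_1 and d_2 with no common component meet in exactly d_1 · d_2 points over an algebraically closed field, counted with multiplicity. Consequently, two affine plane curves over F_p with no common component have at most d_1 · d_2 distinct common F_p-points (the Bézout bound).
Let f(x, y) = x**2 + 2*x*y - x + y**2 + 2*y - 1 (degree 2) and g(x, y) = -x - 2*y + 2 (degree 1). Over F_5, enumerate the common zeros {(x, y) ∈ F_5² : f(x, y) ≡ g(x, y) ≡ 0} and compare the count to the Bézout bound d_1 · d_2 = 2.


Common zeros: {(1, 3), (3, 2)}; count = 2; Bézout bound = 2.

deg(f) = 2, deg(g) = 1, so Bézout bound = 2.
Scan x ∈ F_5. For each x, list the y ∈ F_5 with f(x, y) ≡ 0 and those with g(x, y) ≡ 0 (mod 5); the common zeros in that column are the intersection.
  x = 0: f ≡ 0 at y ∈ ∅; g ≡ 0 at y ∈ {1}; common: ∅.
  x = 1: f ≡ 0 at y ∈ {3}; g ≡ 0 at y ∈ {3}; common: {3}.
  x = 2: f ≡ 0 at y ∈ ∅; g ≡ 0 at y ∈ {0}; common: ∅.
  x = 3: f ≡ 0 at y ∈ {0, 2}; g ≡ 0 at y ∈ {2}; common: {2}.
  x = 4: f ≡ 0 at y ∈ {2, 3}; g ≡ 0 at y ∈ {4}; common: ∅.
Collecting: common zeros = {(1, 3), (3, 2)}, so the count is 2.
Comparison with the Bézout bound: 2 ≤ 2 = deg(f)·deg(g), as expected for curves with no common component (the bound is attained).


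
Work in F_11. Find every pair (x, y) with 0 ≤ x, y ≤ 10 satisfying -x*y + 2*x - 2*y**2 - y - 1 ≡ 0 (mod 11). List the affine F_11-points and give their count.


Affine F_11-points: {(0, 2), (0, 3), (1, 2), (1, 8), (2, 2), (3, 2), (3, 7), (4, 1), (4, 2), (5, 2), (5, 6), (6, 0), (6, 2), (7, 2), (7, 5), (8, 2), (8, 10), (9, 2), (9, 4), (10, 2), (10, 9)}; count = 21.

For each of the 121 pairs (x, y) ∈ F_11², evaluate f(x, y) mod 11. Record the zeros.
  x = 0: [0↦10, 1↦7, 2↦0, 3↦0, 4↦7, 5↦10, 6↦9, 7↦4, 8↦6, 9↦4, 10↦9]  zeros at y ∈ {2, 3}
  x = 1: [0↦1, 1↦8, 2↦0, 3↦10, 4↦5, 5↦7, 6↦5, 7↦10, 8↦0, 9↦8, 10↦1]  zeros at y ∈ {2, 8}
  x = 2: [0↦3, 1↦9, 2↦0, 3↦9, 4↦3, 5↦4, 6↦1, 7↦5, 8↦5, 9↦1, 10↦4]  zeros at y ∈ {2}
  x = 3: [0↦5, 1↦10, 2↦0, 3↦8, 4↦1, 5↦1, 6↦8, 7↦0, 8↦10, 9↦5, 10↦7]  zeros at y ∈ {2, 7}
  x = 4: [0↦7, 1↦0, 2↦0, 3↦7, 4↦10, 5↦9, 6↦4, 7↦6, 8↦4, 9↦9, 10↦10]  zeros at y ∈ {1, 2}
  x = 5: [0↦9, 1↦1, 2↦0, 3↦6, 4↦8, 5↦6, 6↦0, 7↦1, 8↦9, 9↦2, 10↦2]  zeros at y ∈ {2, 6}
  x = 6: [0↦0, 1↦2, 2↦0, 3↦5, 4↦6, 5↦3, 6↦7, 7↦7, 8↦3, 9↦6, 10↦5]  zeros at y ∈ {0, 2}
  x = 7: [0↦2, 1↦3, 2↦0, 3↦4, 4↦4, 5↦0, 6↦3, 7↦2, 8↦8, 9↦10, 10↦8]  zeros at y ∈ {2, 5}
  x = 8: [0↦4, 1↦4, 2↦0, 3↦3, 4↦2, 5↦8, 6↦10, 7↦8, 8↦2, 9↦3, 10↦0]  zeros at y ∈ {2, 10}
  x = 9: [0↦6, 1↦5, 2↦0, 3↦2, 4↦0, 5↦5, 6↦6, 7↦3, 8↦7, 9↦7, 10↦3]  zeros at y ∈ {2, 4}
  x = 10: [0↦8, 1↦6, 2↦0, 3↦1, 4↦9, 5↦2, 6↦2, 7↦9, 8↦1, 9↦0, 10↦6]  zeros at y ∈ {2, 9}
Collecting zeros: affine points = {(0, 2), (0, 3), (1, 2), (1, 8), (2, 2), (3, 2), (3, 7), (4, 1), (4, 2), (5, 2), (5, 6), (6, 0), (6, 2), (7, 2), (7, 5), (8, 2), (8, 10), (9, 2), (9, 4), (10, 2), (10, 9)}.
Total count |C(F_11)_aff| = 21.
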